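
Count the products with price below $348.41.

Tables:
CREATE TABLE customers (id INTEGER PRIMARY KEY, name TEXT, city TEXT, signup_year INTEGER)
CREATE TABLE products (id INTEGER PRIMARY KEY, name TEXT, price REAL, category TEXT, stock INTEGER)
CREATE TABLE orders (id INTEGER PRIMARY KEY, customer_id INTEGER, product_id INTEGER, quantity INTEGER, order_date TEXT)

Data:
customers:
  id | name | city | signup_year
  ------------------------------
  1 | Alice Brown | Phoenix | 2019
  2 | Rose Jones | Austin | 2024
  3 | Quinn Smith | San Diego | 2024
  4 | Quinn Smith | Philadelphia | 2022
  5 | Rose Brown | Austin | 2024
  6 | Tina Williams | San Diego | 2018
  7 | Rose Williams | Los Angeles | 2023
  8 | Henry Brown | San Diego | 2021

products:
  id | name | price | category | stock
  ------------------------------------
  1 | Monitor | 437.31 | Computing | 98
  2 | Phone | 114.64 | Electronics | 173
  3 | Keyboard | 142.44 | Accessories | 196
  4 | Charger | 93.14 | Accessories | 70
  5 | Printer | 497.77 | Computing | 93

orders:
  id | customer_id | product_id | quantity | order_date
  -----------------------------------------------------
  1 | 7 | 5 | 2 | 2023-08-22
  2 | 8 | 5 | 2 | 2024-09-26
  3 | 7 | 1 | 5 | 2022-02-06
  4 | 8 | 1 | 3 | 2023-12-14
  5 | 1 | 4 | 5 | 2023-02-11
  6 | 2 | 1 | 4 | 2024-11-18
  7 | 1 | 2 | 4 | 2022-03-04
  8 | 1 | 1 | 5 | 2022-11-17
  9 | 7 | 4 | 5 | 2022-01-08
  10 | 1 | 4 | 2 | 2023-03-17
SELECT COUNT(*) FROM products WHERE price < 348.41

Execution result:
3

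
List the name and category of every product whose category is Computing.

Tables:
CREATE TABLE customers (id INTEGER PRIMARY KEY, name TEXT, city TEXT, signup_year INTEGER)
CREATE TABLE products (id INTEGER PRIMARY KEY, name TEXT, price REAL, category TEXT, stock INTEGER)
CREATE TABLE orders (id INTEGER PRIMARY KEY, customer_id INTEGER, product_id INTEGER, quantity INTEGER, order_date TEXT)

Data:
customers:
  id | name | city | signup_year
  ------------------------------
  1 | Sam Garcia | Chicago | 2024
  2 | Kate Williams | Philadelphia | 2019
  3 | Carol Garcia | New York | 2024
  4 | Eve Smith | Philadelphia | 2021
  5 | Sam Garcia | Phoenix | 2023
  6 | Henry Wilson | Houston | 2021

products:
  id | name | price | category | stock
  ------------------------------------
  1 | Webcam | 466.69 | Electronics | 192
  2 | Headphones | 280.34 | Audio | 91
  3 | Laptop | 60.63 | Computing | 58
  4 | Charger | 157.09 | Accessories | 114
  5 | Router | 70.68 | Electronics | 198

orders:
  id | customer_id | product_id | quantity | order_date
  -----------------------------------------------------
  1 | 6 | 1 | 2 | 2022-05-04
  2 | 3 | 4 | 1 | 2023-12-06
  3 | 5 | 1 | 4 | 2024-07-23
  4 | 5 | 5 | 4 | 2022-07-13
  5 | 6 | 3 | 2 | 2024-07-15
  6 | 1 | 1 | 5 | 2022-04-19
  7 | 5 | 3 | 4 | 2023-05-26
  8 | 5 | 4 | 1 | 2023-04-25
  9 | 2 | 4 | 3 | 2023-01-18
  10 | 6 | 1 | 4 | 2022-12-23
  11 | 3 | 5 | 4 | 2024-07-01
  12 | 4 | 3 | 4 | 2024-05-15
SELECT name, category FROM products WHERE category = 'Computing'

Execution result:
name | category
Laptop | Computing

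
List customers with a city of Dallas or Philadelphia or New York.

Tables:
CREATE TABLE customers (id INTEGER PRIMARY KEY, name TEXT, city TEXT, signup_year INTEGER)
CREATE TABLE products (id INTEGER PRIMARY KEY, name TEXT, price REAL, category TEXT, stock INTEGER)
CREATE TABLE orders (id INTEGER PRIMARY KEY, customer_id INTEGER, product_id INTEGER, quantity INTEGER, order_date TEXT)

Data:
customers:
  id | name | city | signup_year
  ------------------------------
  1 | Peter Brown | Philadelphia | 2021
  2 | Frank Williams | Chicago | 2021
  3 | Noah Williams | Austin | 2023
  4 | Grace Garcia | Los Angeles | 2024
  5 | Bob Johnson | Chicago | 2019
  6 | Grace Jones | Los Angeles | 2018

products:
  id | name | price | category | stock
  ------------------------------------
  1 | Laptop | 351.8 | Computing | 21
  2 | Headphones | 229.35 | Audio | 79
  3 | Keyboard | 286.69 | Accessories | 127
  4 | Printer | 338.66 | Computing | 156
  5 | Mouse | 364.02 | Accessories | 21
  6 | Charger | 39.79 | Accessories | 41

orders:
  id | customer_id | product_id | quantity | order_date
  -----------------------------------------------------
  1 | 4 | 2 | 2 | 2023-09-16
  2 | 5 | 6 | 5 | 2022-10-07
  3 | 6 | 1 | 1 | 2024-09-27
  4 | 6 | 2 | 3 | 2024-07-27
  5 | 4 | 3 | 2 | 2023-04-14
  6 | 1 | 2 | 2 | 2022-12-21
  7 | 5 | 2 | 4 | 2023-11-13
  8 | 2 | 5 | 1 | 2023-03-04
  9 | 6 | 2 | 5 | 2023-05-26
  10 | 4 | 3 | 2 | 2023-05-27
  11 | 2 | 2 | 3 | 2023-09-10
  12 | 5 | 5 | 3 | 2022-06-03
SELECT name, city FROM customers WHERE city IN ('Dallas', 'Philadelphia', 'New York')

Execution result:
name | city
Peter Brown | Philadelphia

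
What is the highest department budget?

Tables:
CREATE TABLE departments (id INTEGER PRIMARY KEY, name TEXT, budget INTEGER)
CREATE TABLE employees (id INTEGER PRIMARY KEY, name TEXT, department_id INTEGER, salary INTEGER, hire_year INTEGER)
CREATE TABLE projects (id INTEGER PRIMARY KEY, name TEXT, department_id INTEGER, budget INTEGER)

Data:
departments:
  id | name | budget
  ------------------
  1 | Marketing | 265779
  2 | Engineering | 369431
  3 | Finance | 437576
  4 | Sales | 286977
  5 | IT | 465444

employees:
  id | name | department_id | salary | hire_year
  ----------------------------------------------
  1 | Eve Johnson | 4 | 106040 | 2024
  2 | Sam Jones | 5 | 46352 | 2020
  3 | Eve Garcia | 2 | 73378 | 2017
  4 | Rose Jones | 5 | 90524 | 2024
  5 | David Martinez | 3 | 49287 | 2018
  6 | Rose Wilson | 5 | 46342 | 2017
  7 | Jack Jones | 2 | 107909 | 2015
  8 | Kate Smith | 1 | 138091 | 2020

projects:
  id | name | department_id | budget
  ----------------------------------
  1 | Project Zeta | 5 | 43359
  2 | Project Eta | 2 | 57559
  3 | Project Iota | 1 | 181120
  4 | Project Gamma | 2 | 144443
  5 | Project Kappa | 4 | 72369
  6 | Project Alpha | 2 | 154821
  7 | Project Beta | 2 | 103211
SELECT MAX(budget) FROM departments

Execution result:
465444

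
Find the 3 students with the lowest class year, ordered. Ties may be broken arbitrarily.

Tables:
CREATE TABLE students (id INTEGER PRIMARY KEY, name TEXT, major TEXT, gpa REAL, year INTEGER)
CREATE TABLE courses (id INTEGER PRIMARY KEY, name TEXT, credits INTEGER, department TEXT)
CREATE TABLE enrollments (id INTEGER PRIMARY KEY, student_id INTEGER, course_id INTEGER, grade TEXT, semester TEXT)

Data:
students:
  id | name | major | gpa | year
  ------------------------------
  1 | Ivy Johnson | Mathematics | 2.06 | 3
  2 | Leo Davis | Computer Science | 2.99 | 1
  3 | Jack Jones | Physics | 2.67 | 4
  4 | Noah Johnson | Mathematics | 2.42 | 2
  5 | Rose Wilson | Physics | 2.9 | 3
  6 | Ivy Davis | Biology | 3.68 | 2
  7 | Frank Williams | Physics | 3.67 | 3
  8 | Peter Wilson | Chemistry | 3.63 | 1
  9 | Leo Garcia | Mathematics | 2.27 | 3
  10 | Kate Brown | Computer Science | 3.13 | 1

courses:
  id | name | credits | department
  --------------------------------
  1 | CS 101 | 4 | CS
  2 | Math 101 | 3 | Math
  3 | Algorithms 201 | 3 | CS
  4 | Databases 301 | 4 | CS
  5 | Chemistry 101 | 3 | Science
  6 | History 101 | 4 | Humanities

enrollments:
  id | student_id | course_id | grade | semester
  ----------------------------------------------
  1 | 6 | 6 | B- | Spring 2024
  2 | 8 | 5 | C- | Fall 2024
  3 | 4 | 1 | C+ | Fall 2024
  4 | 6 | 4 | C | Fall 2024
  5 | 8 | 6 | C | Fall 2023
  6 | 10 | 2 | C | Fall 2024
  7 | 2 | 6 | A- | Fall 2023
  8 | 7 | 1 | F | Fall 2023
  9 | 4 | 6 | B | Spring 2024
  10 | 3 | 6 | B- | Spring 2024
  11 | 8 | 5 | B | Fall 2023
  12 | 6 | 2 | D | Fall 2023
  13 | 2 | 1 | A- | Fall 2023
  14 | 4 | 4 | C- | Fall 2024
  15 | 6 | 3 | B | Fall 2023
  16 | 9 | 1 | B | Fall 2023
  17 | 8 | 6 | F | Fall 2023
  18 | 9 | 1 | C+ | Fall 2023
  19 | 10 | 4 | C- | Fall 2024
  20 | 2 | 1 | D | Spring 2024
SELECT name, year FROM students ORDER BY year ASC LIMIT 3

Execution result:
name | year
Leo Davis | 1
Peter Wilson | 1
Kate Brown | 1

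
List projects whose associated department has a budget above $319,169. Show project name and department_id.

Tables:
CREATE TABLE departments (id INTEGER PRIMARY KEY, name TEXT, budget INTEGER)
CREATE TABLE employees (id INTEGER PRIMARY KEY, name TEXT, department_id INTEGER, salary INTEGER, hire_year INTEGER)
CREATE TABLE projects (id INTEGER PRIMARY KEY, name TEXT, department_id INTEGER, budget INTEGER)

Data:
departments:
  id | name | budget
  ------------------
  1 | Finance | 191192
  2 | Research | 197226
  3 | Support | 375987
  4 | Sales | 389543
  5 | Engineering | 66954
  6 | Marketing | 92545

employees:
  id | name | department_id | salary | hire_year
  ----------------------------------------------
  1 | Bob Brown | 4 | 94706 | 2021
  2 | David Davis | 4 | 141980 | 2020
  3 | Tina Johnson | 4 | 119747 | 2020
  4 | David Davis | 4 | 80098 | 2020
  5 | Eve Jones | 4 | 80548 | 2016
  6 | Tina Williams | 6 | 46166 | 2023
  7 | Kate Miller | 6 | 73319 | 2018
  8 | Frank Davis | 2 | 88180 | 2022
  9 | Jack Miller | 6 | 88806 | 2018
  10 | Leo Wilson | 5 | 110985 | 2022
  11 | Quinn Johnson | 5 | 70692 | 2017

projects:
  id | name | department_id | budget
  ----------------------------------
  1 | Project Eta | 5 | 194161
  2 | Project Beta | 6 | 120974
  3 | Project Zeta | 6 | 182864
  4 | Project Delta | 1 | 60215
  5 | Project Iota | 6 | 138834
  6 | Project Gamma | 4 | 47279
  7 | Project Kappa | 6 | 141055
SELECT name, department_id FROM projects WHERE department_id IN (SELECT id FROM departments WHERE budget > 319169)

Execution result:
name | department_id
Project Gamma | 4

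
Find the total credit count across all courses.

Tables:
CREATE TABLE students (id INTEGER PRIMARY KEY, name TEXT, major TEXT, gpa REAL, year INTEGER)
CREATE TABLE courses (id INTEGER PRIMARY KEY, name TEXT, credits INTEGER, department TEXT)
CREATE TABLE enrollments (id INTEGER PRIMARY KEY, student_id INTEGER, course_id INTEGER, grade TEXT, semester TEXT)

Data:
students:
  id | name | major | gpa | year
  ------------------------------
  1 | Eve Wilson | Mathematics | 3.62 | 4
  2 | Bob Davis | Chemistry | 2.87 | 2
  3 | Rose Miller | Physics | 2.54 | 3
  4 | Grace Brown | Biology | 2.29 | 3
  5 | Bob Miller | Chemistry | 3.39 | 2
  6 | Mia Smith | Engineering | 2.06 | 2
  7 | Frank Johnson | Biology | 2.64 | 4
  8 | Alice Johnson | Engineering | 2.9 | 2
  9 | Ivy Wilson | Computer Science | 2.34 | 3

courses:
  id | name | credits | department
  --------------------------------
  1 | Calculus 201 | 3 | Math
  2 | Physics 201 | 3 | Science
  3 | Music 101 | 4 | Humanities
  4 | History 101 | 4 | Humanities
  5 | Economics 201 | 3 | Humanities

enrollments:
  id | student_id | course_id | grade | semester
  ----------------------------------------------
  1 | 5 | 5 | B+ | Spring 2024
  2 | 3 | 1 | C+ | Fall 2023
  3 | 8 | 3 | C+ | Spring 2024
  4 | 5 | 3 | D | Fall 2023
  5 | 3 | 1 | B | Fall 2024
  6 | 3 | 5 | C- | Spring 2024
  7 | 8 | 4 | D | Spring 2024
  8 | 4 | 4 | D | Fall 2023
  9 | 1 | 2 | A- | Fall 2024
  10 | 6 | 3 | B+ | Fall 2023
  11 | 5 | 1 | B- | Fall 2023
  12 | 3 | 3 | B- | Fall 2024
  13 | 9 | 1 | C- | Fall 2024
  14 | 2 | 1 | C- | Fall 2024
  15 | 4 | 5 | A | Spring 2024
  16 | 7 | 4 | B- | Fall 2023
SELECT SUM(credits) FROM courses

Execution result:
17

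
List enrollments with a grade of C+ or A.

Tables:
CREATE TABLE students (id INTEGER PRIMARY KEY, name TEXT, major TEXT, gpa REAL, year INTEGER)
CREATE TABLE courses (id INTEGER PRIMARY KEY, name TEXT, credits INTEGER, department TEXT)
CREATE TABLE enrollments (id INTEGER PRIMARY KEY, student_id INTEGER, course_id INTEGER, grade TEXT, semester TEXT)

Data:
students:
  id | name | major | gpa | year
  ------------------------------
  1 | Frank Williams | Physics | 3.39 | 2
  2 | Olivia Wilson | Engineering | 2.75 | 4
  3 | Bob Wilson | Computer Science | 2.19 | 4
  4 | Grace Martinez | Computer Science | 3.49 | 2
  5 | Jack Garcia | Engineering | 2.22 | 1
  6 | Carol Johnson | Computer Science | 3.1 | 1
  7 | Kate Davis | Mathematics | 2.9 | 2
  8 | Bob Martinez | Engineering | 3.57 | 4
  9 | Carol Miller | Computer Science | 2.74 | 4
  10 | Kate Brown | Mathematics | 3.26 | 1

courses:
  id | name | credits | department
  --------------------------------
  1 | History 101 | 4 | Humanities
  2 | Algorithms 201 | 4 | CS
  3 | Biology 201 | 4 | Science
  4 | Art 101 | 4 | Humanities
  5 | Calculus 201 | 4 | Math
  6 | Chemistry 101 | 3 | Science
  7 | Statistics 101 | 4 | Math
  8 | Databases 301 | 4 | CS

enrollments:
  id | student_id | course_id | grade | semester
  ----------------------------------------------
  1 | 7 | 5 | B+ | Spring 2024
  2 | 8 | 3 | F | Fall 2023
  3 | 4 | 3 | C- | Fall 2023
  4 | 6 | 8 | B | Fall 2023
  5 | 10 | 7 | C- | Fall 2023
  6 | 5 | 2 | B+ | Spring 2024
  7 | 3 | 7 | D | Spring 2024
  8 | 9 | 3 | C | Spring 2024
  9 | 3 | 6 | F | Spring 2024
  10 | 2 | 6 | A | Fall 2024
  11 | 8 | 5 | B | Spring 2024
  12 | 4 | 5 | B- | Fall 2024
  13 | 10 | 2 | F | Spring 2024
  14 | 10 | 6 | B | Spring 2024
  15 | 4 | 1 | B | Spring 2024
SELECT id, grade FROM enrollments WHERE grade IN ('C+', 'A')

Execution result:
id | grade
10 | A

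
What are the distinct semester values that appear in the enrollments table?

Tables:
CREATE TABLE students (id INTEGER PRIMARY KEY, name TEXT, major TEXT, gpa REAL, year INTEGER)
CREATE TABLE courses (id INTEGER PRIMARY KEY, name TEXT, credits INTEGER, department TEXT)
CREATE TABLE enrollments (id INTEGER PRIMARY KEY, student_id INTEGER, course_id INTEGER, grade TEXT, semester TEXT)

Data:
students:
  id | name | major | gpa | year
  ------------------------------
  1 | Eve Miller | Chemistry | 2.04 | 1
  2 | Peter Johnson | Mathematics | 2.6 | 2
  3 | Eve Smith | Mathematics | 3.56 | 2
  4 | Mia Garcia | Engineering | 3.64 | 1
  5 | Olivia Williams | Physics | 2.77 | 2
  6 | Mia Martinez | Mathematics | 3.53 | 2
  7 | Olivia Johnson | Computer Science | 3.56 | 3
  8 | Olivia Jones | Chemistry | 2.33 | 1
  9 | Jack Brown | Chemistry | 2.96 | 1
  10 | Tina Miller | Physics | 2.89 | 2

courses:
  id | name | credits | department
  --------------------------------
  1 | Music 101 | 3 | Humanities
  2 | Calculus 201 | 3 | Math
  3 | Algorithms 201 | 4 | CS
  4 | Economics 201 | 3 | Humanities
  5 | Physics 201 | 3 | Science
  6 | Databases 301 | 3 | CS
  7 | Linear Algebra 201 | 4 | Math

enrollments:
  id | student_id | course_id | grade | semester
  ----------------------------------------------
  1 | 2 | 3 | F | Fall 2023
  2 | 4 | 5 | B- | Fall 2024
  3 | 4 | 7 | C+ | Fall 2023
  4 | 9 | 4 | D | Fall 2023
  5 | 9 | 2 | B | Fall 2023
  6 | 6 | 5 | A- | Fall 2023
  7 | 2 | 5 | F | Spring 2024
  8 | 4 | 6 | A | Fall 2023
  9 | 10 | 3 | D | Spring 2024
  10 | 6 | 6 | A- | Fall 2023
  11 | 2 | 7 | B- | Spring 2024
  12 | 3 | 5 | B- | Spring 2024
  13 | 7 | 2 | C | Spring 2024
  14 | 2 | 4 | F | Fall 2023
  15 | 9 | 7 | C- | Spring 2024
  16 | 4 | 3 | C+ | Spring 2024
SELECT DISTINCT semester FROM enrollments

Execution result:
semester
Fall 2023
Fall 2024
Spring 2024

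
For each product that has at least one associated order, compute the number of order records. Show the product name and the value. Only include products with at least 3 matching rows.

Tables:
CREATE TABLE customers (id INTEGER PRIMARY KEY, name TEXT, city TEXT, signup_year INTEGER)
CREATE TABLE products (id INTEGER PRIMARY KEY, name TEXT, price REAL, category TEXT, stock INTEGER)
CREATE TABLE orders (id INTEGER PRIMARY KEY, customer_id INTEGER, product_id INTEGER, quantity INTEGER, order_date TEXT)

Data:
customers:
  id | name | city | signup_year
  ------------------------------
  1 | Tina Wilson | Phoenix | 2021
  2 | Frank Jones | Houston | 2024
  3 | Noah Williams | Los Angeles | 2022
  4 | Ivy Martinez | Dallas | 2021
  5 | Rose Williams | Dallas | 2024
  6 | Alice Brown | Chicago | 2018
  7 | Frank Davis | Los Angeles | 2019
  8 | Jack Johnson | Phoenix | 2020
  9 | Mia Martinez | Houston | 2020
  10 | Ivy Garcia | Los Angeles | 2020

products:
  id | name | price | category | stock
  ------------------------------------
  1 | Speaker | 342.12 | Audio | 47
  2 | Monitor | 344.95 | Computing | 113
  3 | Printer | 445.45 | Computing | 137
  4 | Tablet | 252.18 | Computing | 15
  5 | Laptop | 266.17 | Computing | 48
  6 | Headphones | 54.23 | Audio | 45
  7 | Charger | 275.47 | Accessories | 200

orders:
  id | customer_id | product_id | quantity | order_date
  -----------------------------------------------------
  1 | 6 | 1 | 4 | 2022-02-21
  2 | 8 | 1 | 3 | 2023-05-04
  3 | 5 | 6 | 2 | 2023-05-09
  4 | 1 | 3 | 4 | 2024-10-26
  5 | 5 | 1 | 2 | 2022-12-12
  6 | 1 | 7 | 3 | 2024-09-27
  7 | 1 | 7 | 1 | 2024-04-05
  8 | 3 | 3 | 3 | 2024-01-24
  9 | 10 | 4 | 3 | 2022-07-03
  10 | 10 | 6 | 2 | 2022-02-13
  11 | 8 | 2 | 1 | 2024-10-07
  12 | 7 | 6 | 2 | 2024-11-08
SELECT p.name, COUNT(*) AS n FROM orders c JOIN products p ON c.product_id = p.id GROUP BY p.id, p.name HAVING COUNT(*) >= 3

Execution result:
name | n
Speaker | 3
Headphones | 3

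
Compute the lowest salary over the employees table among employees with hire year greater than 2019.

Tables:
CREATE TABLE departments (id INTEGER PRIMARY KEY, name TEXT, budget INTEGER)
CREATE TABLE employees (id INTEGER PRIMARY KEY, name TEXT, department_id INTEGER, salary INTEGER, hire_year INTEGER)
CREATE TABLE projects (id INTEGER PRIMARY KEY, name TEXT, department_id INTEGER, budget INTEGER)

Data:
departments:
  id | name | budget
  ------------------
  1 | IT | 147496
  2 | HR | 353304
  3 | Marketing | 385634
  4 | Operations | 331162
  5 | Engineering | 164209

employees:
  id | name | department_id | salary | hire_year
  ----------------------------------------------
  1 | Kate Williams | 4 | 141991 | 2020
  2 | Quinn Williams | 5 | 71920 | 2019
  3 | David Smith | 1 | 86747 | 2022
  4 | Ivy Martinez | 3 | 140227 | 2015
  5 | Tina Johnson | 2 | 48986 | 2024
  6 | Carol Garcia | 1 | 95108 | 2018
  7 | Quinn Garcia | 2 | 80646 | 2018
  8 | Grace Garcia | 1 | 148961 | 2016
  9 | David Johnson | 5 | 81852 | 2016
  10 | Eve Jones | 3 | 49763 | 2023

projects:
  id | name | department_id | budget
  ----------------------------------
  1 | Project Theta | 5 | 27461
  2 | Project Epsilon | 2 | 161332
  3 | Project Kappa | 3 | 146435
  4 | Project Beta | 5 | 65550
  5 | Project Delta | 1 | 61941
SELECT MIN(salary) FROM employees WHERE hire_year > 2019

Execution result:
48986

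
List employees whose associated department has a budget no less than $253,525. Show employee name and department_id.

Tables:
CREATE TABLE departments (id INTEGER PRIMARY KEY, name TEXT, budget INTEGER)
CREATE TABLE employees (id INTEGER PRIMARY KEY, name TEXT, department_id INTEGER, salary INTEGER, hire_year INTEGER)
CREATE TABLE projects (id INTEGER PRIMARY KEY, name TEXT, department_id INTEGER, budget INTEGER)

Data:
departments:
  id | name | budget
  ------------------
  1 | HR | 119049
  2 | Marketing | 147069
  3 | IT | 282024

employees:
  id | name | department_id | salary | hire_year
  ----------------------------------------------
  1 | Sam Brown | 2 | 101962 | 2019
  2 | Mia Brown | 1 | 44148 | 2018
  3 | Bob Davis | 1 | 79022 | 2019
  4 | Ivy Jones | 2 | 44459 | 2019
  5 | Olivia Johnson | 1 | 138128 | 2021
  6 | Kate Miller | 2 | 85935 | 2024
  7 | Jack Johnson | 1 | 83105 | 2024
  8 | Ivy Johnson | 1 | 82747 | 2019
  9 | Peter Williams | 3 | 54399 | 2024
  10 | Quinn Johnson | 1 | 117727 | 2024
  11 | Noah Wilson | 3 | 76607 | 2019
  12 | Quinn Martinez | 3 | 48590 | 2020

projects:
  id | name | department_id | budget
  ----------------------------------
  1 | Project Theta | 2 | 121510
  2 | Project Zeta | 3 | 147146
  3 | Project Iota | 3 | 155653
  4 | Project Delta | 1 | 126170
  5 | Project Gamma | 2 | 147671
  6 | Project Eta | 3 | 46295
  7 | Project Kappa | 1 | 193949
SELECT name, department_id FROM employees WHERE department_id IN (SELECT id FROM departments WHERE budget >= 253525)

Execution result:
name | department_id
Peter Williams | 3
Noah Wilson | 3
Quinn Martinez | 3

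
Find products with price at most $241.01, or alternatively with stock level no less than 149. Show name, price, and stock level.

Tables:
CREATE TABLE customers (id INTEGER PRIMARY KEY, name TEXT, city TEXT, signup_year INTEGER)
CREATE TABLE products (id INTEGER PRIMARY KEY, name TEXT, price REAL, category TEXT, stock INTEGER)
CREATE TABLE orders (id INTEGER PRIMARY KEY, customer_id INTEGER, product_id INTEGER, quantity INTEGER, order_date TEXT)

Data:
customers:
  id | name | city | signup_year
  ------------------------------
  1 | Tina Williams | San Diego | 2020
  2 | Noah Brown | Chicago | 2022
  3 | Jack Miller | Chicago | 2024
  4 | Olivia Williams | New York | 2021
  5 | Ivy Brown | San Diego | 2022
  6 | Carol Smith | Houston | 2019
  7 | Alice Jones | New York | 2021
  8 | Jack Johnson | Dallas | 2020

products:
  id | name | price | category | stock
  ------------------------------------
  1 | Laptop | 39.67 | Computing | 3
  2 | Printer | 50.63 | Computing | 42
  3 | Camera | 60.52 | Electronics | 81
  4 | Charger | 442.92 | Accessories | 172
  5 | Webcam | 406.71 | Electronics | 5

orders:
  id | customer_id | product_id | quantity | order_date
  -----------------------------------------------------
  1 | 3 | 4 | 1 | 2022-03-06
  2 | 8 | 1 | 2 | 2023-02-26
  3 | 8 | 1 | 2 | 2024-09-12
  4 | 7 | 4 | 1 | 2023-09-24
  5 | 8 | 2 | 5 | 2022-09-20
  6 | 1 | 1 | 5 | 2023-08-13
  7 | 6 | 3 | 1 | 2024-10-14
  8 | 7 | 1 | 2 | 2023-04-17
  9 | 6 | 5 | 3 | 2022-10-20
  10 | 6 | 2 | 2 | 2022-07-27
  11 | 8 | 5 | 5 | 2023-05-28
SELECT name, price, stock FROM products WHERE price <= 241.01 OR stock >= 149

Execution result:
name | price | stock
Laptop | 39.67 | 3
Printer | 50.63 | 42
Camera | 60.52 | 81
Charger | 442.92 | 172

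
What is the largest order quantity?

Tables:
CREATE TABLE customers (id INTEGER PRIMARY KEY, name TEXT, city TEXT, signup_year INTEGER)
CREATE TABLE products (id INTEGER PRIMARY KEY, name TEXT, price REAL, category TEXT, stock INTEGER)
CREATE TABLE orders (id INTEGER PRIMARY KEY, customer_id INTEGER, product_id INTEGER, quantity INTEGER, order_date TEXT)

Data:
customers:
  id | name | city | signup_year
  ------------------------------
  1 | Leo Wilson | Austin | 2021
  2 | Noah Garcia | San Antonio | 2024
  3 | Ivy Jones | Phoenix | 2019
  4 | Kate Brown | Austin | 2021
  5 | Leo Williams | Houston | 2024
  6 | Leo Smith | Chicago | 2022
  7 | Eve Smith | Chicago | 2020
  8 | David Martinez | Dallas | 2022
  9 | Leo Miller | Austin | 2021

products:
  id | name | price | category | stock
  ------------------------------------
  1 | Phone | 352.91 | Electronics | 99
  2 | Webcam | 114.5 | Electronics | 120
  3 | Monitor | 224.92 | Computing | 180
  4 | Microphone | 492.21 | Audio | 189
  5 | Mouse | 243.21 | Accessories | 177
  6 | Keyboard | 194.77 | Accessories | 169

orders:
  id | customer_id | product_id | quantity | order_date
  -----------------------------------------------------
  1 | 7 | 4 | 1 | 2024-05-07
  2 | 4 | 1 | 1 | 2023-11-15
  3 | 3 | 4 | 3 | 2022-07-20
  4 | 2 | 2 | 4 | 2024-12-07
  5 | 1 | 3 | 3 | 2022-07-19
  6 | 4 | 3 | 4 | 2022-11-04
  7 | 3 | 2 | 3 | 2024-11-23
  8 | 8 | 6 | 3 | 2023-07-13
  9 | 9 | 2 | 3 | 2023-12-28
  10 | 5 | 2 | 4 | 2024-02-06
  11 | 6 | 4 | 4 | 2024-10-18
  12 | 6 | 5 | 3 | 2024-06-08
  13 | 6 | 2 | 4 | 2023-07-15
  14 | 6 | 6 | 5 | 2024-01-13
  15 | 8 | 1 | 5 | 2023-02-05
SELECT MAX(quantity) FROM orders

Execution result:
5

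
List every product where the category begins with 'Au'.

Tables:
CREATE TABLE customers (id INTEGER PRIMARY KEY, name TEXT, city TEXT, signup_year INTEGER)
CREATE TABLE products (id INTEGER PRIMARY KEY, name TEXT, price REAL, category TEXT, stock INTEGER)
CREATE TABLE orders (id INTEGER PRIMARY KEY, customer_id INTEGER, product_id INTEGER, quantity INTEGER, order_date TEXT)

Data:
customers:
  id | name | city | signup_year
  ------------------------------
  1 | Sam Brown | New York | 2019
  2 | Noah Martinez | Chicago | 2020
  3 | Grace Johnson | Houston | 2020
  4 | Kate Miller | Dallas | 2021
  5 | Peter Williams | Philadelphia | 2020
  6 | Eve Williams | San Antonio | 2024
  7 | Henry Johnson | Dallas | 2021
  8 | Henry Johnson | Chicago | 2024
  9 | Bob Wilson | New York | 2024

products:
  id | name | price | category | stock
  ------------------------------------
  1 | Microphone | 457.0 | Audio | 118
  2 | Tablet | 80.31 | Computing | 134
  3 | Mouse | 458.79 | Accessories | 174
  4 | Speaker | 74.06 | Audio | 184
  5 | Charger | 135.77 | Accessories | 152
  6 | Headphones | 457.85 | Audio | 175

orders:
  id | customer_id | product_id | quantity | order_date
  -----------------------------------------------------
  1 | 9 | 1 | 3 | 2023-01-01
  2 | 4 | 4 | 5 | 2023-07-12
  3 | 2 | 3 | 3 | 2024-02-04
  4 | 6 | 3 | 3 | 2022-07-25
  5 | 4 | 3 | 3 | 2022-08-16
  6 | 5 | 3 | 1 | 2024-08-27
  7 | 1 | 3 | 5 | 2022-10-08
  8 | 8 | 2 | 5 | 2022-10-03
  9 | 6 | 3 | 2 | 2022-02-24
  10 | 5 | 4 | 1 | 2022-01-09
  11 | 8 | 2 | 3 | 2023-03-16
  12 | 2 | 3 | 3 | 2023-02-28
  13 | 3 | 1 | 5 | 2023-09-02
SELECT name, category FROM products WHERE category LIKE 'Au%'

Execution result:
name | category
Microphone | Audio
Speaker | Audio
Headphones | Audio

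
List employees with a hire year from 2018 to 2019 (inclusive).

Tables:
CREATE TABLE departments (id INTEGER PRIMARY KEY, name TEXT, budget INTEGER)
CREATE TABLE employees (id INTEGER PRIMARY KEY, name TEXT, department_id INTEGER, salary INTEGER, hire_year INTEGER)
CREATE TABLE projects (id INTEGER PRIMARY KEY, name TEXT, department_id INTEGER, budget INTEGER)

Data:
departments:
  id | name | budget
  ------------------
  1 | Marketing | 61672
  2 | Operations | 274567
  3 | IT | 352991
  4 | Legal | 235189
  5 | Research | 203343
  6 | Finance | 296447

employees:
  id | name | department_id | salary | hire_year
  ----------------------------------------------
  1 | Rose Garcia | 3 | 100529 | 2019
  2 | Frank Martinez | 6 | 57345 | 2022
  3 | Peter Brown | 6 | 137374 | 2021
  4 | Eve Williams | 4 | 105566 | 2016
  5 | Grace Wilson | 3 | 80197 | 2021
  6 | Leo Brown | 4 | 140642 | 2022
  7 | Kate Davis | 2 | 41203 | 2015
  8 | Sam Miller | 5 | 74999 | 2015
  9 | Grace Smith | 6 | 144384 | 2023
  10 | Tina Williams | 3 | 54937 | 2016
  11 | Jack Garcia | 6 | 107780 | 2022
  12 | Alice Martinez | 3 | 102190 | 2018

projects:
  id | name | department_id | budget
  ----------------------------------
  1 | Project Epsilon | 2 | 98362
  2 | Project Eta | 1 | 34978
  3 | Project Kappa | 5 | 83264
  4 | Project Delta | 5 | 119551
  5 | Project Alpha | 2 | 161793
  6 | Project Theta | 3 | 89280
SELECT name, hire_year FROM employees WHERE hire_year BETWEEN 2018 AND 2019

Execution result:
name | hire_year
Rose Garcia | 2019
Alice Martinez | 2018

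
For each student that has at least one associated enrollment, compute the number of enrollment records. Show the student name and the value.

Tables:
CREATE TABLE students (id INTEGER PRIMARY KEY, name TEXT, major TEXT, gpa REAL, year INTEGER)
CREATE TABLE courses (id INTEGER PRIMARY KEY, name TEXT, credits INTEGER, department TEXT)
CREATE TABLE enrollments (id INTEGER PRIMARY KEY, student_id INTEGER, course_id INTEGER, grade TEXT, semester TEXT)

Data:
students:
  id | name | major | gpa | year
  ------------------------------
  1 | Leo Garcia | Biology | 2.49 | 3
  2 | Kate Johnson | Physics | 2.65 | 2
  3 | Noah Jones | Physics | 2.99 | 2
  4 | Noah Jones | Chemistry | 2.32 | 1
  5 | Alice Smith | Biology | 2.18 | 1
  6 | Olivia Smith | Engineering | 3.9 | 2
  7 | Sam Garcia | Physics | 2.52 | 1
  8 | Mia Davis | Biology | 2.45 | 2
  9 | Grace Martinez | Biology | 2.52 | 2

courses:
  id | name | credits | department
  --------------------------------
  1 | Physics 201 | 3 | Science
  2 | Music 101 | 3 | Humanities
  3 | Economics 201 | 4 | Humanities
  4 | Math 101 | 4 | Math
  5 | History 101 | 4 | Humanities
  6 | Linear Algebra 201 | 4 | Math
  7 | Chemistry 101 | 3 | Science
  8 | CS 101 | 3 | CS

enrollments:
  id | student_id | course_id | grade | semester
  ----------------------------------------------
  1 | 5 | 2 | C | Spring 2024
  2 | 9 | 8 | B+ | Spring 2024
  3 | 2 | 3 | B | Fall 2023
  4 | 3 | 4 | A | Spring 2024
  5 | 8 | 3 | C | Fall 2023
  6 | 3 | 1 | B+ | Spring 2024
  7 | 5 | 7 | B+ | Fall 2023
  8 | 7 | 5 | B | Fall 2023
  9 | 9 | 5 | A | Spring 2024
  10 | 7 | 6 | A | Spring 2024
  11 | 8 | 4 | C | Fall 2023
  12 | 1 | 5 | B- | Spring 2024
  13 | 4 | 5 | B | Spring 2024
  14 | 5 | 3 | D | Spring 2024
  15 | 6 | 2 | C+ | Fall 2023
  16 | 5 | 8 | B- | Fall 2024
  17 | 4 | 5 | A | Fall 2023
SELECT p.name, COUNT(*) AS n FROM enrollments c JOIN students p ON c.student_id = p.id GROUP BY p.id, p.name

Execution result:
name | n
Leo Garcia | 1
Kate Johnson | 1
Noah Jones | 2
Noah Jones | 2
Alice Smith | 4
Olivia Smith | 1
Sam Garcia | 2
Mia Davis | 2
Grace Martinez | 2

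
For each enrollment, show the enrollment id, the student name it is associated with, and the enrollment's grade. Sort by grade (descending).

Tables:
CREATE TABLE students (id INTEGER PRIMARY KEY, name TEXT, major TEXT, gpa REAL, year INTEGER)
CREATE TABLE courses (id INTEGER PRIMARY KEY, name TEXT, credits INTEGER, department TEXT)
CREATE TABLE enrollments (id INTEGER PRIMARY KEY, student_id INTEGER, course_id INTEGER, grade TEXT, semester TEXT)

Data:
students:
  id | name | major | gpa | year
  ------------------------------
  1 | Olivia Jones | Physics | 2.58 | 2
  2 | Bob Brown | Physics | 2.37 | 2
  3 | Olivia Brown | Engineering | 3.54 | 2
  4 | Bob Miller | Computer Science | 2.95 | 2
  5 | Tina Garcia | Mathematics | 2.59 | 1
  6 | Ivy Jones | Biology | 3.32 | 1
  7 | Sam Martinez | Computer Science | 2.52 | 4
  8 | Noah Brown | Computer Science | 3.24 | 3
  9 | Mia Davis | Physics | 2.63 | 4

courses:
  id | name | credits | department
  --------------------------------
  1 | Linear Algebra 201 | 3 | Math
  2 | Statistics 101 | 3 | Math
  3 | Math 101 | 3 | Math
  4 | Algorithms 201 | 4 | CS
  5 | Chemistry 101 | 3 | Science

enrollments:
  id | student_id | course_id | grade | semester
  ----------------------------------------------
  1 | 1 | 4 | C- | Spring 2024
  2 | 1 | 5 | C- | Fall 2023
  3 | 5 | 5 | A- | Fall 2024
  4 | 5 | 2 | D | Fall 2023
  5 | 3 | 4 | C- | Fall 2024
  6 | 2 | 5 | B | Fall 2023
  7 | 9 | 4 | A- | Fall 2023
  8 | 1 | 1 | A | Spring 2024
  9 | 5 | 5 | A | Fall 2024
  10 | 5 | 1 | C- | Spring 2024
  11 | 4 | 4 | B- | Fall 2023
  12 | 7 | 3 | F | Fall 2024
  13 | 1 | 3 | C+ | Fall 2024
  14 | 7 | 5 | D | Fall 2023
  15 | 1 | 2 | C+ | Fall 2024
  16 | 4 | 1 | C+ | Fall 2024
SELECT c.id, p.name AS student, c.grade FROM enrollments c JOIN students p ON c.student_id = p.id ORDER BY c.grade DESC

Execution result:
id | student | grade
12 | Sam Martinez | F
4 | Tina Garcia | D
14 | Sam Martinez | D
1 | Olivia Jones | C-
2 | Olivia Jones | C-
5 | Olivia Brown | C-
10 | Tina Garcia | C-
13 | Olivia Jones | C+
15 | Olivia Jones | C+
16 | Bob Miller | C+
11 | Bob Miller | B-
6 | Bob Brown | B
3 | Tina Garcia | A-
7 | Mia Davis | A-
8 | Olivia Jones | A
9 | Tina Garcia | A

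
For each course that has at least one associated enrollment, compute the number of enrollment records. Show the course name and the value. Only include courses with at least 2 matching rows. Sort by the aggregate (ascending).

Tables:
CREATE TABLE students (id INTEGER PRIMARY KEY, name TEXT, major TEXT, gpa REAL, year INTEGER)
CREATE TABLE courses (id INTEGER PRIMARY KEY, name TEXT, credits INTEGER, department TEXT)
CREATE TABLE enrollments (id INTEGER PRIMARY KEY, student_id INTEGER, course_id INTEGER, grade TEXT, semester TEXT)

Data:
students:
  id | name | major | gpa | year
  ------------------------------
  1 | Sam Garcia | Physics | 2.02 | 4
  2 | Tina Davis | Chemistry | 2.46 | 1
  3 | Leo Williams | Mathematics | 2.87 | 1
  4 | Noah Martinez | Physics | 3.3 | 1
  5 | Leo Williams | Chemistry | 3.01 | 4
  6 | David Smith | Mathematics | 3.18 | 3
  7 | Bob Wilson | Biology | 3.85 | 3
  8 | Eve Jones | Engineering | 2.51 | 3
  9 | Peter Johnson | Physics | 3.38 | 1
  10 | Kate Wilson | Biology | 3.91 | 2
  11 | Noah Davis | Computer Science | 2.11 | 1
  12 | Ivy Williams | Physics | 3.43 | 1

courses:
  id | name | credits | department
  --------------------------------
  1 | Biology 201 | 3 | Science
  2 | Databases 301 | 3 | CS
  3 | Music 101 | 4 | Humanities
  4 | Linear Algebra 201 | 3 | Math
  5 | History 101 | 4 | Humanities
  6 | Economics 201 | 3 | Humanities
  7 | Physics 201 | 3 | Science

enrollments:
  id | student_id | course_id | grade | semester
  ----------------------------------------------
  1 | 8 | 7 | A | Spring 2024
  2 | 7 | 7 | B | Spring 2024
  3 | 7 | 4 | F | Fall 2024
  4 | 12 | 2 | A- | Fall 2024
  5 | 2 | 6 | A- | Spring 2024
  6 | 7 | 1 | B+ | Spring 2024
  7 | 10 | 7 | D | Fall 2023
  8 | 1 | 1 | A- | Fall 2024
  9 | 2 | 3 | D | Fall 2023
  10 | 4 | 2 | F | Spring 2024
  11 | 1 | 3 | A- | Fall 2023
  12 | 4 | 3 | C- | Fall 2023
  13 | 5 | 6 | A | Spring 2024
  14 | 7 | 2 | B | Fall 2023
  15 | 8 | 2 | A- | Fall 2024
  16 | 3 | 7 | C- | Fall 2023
SELECT p.name, COUNT(*) AS n FROM enrollments c JOIN courses p ON c.course_id = p.id GROUP BY p.id, p.name HAVING COUNT(*) >= 2 ORDER BY n ASC

Execution result:
name | n
Biology 201 | 2
Economics 201 | 2
Music 101 | 3
Databases 301 | 4
Physics 201 | 4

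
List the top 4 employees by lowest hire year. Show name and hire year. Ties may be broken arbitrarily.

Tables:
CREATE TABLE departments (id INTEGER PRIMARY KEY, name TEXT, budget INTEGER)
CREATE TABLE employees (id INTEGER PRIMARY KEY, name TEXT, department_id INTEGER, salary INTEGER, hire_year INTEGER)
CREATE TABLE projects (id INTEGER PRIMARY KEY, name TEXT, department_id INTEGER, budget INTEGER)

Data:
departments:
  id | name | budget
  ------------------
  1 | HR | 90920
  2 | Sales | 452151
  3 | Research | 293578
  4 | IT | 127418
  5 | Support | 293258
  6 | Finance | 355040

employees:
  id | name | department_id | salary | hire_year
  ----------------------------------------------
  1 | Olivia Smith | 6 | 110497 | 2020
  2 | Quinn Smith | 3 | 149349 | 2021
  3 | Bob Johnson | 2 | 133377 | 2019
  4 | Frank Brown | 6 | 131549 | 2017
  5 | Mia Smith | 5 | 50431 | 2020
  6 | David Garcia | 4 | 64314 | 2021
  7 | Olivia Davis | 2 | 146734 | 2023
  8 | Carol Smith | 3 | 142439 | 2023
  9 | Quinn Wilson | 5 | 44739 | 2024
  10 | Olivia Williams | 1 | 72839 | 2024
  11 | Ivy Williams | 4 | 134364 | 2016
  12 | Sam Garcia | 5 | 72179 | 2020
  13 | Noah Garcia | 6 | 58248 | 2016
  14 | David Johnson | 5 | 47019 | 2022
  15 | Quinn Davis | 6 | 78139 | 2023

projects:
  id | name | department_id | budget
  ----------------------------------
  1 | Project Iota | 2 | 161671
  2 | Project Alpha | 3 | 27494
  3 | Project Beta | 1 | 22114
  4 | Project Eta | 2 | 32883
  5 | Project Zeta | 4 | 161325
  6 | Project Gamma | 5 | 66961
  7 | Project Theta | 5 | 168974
SELECT name, hire_year FROM employees ORDER BY hire_year ASC LIMIT 4

Execution result:
name | hire_year
Ivy Williams | 2016
Noah Garcia | 2016
Frank Brown | 2017
Bob Johnson | 2019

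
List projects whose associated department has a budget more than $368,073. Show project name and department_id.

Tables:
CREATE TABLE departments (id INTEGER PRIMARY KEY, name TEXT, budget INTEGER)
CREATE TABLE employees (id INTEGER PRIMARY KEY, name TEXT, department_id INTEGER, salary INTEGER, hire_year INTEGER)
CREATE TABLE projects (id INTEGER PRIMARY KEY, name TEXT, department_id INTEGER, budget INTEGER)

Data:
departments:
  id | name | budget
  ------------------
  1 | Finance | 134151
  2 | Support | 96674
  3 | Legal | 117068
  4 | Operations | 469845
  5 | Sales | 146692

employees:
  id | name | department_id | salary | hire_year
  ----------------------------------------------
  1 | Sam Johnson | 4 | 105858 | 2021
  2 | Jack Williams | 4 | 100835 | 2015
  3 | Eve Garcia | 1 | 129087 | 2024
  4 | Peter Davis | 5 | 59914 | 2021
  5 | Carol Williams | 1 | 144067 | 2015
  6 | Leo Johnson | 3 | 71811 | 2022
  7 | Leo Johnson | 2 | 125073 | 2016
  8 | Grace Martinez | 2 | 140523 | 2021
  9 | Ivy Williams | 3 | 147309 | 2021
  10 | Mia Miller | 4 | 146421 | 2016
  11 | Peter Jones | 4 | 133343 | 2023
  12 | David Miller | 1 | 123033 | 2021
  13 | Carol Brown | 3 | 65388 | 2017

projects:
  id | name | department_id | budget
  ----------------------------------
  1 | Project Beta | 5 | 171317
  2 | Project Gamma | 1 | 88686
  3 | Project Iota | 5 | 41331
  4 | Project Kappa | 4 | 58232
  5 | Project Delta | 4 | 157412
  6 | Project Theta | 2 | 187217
SELECT name, department_id FROM projects WHERE department_id IN (SELECT id FROM departments WHERE budget > 368073)

Execution result:
name | department_id
Project Kappa | 4
Project Delta | 4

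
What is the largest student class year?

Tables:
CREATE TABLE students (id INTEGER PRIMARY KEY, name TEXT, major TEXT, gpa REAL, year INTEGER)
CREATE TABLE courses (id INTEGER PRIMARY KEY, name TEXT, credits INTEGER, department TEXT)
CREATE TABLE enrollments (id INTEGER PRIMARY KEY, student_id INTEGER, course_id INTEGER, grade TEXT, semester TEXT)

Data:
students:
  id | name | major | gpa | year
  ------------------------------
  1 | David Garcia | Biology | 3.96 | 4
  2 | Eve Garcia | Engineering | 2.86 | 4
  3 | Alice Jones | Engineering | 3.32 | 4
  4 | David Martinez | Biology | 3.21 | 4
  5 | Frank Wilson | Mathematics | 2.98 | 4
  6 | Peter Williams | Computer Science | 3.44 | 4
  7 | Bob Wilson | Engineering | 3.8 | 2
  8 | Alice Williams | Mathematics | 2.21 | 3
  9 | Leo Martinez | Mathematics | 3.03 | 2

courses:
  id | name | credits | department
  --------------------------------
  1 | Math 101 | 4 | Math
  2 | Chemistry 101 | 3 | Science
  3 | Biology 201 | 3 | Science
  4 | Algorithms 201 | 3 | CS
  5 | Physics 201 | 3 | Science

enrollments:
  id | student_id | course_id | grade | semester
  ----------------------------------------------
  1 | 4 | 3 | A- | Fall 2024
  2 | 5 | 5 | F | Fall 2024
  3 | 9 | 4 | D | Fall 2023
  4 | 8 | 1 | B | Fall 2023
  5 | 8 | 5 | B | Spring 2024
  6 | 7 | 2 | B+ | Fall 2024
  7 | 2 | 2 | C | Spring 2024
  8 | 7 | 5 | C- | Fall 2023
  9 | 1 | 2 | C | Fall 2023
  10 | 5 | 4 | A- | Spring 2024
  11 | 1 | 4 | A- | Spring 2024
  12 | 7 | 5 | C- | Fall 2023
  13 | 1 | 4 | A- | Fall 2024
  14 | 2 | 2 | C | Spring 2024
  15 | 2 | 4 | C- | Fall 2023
SELECT MAX(year) FROM students

Execution result:
4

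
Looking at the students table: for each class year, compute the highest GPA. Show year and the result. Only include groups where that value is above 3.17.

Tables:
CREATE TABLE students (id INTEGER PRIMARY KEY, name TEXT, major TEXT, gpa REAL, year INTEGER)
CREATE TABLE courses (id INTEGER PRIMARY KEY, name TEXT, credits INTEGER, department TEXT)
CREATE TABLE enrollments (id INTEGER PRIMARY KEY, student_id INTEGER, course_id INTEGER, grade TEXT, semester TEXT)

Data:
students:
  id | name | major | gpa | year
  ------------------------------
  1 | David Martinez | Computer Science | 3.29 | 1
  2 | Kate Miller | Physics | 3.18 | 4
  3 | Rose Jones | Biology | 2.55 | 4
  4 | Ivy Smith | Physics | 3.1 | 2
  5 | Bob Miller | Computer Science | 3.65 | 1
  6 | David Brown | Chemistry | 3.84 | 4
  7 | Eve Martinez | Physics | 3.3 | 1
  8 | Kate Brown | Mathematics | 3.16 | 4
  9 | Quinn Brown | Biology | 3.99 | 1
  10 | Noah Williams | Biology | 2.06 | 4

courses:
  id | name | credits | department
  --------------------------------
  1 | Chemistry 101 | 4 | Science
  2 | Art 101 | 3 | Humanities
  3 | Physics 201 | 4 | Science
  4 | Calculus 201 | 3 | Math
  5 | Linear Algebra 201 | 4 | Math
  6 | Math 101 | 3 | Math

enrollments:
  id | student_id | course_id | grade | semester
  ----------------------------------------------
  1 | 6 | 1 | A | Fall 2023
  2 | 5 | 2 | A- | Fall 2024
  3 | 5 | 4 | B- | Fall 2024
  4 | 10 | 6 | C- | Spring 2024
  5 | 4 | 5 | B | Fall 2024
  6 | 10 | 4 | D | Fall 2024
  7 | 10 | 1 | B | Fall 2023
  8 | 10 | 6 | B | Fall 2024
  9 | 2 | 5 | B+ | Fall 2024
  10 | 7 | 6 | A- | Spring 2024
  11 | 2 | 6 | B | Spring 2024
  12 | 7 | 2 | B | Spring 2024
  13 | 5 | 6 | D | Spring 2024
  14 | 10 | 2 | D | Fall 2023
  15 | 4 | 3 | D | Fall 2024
SELECT year, MAX(gpa) AS max_gpa FROM students GROUP BY year HAVING MAX(gpa) > 3.17

Execution result:
year | max_gpa
1 | 3.99
4 | 3.84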